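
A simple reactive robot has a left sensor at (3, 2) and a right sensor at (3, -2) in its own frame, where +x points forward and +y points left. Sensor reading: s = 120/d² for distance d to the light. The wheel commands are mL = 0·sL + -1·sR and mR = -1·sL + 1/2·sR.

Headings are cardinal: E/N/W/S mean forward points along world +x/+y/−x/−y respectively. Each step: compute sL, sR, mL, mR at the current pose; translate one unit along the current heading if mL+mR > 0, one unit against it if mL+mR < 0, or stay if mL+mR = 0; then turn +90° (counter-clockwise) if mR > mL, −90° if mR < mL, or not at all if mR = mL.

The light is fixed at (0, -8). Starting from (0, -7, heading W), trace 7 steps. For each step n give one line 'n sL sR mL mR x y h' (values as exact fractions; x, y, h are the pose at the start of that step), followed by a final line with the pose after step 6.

0 12 20/3 -20/3 -26/3 0 -7 W
1 120/17 24/5 -24/5 -396/85 1 -7 N
2 15 15 -15 -15/2 1 -8 W
3 24/5 40/3 -40/3 28/15 2 -8 S
4 60/17 60/13 -60/13 -270/221 2 -7 E
5 120/17 24/5 -24/5 -396/85 1 -7 N
6 15 15 -15 -15/2 1 -8 W
final 2 -8 S

n=0: pose=(0,-7,W); sL=12, sR=20/3; mL=-20/3, mR=-26/3; mL+mR=-46/3 → advance -1; mR−mL=-2 → turn -1·90°
n=1: pose=(1,-7,N); sL=120/17, sR=24/5; mL=-24/5, mR=-396/85; mL+mR=-804/85 → advance -1; mR−mL=12/85 → turn +1·90°
n=2: pose=(1,-8,W); sL=15, sR=15; mL=-15, mR=-15/2; mL+mR=-45/2 → advance -1; mR−mL=15/2 → turn +1·90°
n=3: pose=(2,-8,S); sL=24/5, sR=40/3; mL=-40/3, mR=28/15; mL+mR=-172/15 → advance -1; mR−mL=76/5 → turn +1·90°
n=4: pose=(2,-7,E); sL=60/17, sR=60/13; mL=-60/13, mR=-270/221; mL+mR=-1290/221 → advance -1; mR−mL=750/221 → turn +1·90°
n=5: pose=(1,-7,N); sL=120/17, sR=24/5; mL=-24/5, mR=-396/85; mL+mR=-804/85 → advance -1; mR−mL=12/85 → turn +1·90°
n=6: pose=(1,-8,W); sL=15, sR=15; mL=-15, mR=-15/2; mL+mR=-45/2 → advance -1; mR−mL=15/2 → turn +1·90°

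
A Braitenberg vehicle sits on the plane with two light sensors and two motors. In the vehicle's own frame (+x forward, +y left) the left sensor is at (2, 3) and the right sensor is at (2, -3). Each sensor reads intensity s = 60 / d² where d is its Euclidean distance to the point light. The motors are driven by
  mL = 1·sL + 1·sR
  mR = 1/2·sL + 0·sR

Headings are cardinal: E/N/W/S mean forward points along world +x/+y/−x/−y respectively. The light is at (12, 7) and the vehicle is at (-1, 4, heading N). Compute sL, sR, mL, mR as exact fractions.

60/257 60/101 21480/25957 30/257

left sensor world pos  = (-4, 6); dL² = 257
right sensor world pos = (2, 6); dR² = 101
sL = 60/257 = 60/257
sR = 60/101 = 60/101
mL = 1·sL + 1·sR = 21480/25957
mR = 1/2·sL + 0·sR = 30/257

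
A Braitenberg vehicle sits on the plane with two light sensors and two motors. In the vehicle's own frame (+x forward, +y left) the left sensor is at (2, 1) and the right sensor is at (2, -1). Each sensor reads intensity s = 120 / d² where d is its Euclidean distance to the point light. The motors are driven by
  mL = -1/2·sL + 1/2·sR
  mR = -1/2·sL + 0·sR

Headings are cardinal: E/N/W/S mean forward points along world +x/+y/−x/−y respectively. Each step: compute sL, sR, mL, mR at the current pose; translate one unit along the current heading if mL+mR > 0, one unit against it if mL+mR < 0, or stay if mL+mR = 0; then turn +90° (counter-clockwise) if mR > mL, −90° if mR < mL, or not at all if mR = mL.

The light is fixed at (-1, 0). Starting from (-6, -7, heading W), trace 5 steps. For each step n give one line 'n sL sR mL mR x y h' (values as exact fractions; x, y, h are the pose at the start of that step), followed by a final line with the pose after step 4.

0 120/113 24/17 336/1921 -60/113 -6 -7 W
1 12/5 60/17 48/85 -6/5 -5 -7 N
2 120/53 24/17 -384/901 -60/53 -5 -8 E
3 30/29 15/17 -75/986 -15/29 -6 -8 S
4 120/113 24/17 336/1921 -60/113 -6 -7 W
final -5 -7 N

n=0: pose=(-6,-7,W); sL=120/113, sR=24/17; mL=336/1921, mR=-60/113; mL+mR=-684/1921 → advance -1; mR−mL=-12/17 → turn -1·90°
n=1: pose=(-5,-7,N); sL=12/5, sR=60/17; mL=48/85, mR=-6/5; mL+mR=-54/85 → advance -1; mR−mL=-30/17 → turn -1·90°
n=2: pose=(-5,-8,E); sL=120/53, sR=24/17; mL=-384/901, mR=-60/53; mL+mR=-1404/901 → advance -1; mR−mL=-12/17 → turn -1·90°
n=3: pose=(-6,-8,S); sL=30/29, sR=15/17; mL=-75/986, mR=-15/29; mL+mR=-585/986 → advance -1; mR−mL=-15/34 → turn -1·90°
n=4: pose=(-6,-7,W); sL=120/113, sR=24/17; mL=336/1921, mR=-60/113; mL+mR=-684/1921 → advance -1; mR−mL=-12/17 → turn -1·90°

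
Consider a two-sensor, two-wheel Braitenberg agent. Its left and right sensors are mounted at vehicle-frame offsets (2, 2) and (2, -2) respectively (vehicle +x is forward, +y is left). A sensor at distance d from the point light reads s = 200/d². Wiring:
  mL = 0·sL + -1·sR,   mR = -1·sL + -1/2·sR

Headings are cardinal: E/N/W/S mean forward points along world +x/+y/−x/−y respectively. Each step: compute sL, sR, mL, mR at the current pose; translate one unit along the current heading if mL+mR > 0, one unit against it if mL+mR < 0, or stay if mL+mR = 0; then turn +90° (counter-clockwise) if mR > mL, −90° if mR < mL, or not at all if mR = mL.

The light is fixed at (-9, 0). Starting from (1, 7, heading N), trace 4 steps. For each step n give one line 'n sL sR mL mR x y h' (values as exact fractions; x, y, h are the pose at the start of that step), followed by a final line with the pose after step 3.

n=0: pose=(1,7,N); sL=40/29, sR=8/9; mL=-8/9, mR=-476/261; mL+mR=-236/87 → advance -1; mR−mL=-244/261 → turn -1·90°
n=1: pose=(1,6,E); sL=25/26, sR=5/4; mL=-5/4, mR=-165/104; mL+mR=-295/104 → advance -1; mR−mL=-35/104 → turn -1·90°
n=2: pose=(0,6,S); sL=200/137, sR=40/13; mL=-40/13, mR=-5340/1781; mL+mR=-10820/1781 → advance -1; mR−mL=140/1781 → turn +1·90°
n=3: pose=(0,7,E); sL=100/101, sR=100/73; mL=-100/73, mR=-12350/7373; mL+mR=-22450/7373 → advance -1; mR−mL=-2250/7373 → turn -1·90°

0 40/29 8/9 -8/9 -476/261 1 7 N
1 25/26 5/4 -5/4 -165/104 1 6 E
2 200/137 40/13 -40/13 -5340/1781 0 6 S
3 100/101 100/73 -100/73 -12350/7373 0 7 E
final -1 7 S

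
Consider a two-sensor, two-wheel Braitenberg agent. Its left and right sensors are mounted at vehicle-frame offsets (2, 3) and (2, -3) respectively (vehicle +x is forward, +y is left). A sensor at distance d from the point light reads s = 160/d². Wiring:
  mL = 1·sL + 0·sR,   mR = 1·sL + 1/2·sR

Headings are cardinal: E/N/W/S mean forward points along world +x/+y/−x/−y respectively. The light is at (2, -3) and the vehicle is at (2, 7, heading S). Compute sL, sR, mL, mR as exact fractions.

left sensor world pos  = (5, 5); dL² = 73
right sensor world pos = (-1, 5); dR² = 73
sL = 160/73 = 160/73
sR = 160/73 = 160/73
mL = 1·sL + 0·sR = 160/73
mR = 1·sL + 1/2·sR = 240/73

160/73 160/73 160/73 240/73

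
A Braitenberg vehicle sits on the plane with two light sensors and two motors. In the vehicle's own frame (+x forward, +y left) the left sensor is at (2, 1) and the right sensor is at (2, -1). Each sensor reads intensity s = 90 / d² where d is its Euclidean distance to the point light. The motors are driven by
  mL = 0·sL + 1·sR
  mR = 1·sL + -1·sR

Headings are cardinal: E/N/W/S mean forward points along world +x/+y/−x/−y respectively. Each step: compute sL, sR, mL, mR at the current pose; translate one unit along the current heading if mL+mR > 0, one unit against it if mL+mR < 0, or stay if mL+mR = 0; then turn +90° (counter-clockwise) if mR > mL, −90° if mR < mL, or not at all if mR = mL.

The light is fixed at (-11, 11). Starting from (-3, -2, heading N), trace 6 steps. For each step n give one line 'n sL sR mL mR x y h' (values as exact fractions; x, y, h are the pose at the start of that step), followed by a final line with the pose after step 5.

0 9/17 45/101 45/101 144/1717 -3 -2 N
1 90/221 90/269 90/269 4320/59449 -3 -1 E
2 45/148 9/26 9/26 -81/1924 -2 -1 S
3 18/49 90/193 90/193 -936/9457 -2 -2 W
4 9/17 45/101 45/101 144/1717 -3 -2 N
5 90/221 90/269 90/269 4320/59449 -3 -1 E
final -2 -1 S

n=0: pose=(-3,-2,N); sL=9/17, sR=45/101; mL=45/101, mR=144/1717; mL+mR=9/17 → advance +1; mR−mL=-621/1717 → turn -1·90°
n=1: pose=(-3,-1,E); sL=90/221, sR=90/269; mL=90/269, mR=4320/59449; mL+mR=90/221 → advance +1; mR−mL=-15570/59449 → turn -1·90°
n=2: pose=(-2,-1,S); sL=45/148, sR=9/26; mL=9/26, mR=-81/1924; mL+mR=45/148 → advance +1; mR−mL=-747/1924 → turn -1·90°
n=3: pose=(-2,-2,W); sL=18/49, sR=90/193; mL=90/193, mR=-936/9457; mL+mR=18/49 → advance +1; mR−mL=-5346/9457 → turn -1·90°
n=4: pose=(-3,-2,N); sL=9/17, sR=45/101; mL=45/101, mR=144/1717; mL+mR=9/17 → advance +1; mR−mL=-621/1717 → turn -1·90°
n=5: pose=(-3,-1,E); sL=90/221, sR=90/269; mL=90/269, mR=4320/59449; mL+mR=90/221 → advance +1; mR−mL=-15570/59449 → turn -1·90°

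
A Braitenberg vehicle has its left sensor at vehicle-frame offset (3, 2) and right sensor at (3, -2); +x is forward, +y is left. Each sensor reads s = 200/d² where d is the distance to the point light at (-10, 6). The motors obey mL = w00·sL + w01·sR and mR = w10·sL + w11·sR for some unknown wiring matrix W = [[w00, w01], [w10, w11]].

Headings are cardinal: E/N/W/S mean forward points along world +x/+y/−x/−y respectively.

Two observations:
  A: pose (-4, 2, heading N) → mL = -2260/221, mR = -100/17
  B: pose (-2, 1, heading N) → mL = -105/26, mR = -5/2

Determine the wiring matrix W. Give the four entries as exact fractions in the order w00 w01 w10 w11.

-1 1/2 -1/2 0

obs A: pose=(-4,2,N) → sL=200/17, sR=40/13, mL=-2260/221, mR=-100/17
obs B: pose=(-2,1,N) → sL=5, sR=25/13, mL=-105/26, mR=-5/2
sensor matrix S = [[200/17, 40/13], [5, 25/13]]; det S = 1600/221
solve [mL_A; mL_B] = S·[w00; w01] and [mR_A; mR_B] = S·[w10; w11]:
  w00 = -1, w01 = 1/2, w10 = -1/2, w11 = 0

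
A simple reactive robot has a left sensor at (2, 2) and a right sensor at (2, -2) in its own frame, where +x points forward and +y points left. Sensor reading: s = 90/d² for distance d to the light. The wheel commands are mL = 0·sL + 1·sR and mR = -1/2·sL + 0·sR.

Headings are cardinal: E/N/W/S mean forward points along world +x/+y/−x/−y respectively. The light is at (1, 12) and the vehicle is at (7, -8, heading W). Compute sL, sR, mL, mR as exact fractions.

left sensor world pos  = (5, -10); dL² = 500
right sensor world pos = (5, -6); dR² = 340
sL = 90/500 = 9/50
sR = 90/340 = 9/34
mL = 0·sL + 1·sR = 9/34
mR = -1/2·sL + 0·sR = -9/100

9/50 9/34 9/34 -9/100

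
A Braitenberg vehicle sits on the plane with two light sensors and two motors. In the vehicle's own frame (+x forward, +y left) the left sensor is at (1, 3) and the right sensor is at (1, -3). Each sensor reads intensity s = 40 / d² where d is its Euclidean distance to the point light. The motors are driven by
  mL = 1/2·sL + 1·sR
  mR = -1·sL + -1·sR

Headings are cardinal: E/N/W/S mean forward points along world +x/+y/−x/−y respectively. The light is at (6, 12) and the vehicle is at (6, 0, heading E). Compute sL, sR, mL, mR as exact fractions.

20/41 20/113 1950/4633 -3080/4633

left sensor world pos  = (7, 3); dL² = 82
right sensor world pos = (7, -3); dR² = 226
sL = 40/82 = 20/41
sR = 40/226 = 20/113
mL = 1/2·sL + 1·sR = 1950/4633
mR = -1·sL + -1·sR = -3080/4633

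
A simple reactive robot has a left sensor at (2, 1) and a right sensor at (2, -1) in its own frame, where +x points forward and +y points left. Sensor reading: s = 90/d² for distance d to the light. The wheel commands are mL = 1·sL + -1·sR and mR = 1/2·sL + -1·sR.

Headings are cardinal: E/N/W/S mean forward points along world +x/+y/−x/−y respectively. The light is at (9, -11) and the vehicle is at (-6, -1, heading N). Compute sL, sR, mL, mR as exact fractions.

9/40 9/34 -27/680 -207/1360

left sensor world pos  = (-7, 1); dL² = 400
right sensor world pos = (-5, 1); dR² = 340
sL = 90/400 = 9/40
sR = 90/340 = 9/34
mL = 1·sL + -1·sR = -27/680
mR = 1/2·sL + -1·sR = -207/1360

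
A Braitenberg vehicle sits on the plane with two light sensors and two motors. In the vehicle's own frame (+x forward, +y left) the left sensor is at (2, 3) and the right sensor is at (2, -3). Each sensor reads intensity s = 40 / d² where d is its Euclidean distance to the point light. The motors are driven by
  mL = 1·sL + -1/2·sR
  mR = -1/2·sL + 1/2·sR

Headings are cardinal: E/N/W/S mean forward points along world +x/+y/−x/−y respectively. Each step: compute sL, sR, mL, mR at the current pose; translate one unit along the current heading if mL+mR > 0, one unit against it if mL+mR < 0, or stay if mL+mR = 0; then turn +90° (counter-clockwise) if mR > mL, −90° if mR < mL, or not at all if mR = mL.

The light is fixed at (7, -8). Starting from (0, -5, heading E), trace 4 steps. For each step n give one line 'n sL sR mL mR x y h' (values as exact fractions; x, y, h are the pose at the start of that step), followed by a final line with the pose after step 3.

0 40/61 8/5 -44/305 144/305 0 -5 E
1 20/53 20/17 -190/901 360/901 1 -5 N
2 8/13 40/113 644/1469 -192/1469 1 -4 W
3 5/17 10/13 -20/221 105/442 0 -4 N
final 0 -3 W

n=0: pose=(0,-5,E); sL=40/61, sR=8/5; mL=-44/305, mR=144/305; mL+mR=20/61 → advance +1; mR−mL=188/305 → turn +1·90°
n=1: pose=(1,-5,N); sL=20/53, sR=20/17; mL=-190/901, mR=360/901; mL+mR=10/53 → advance +1; mR−mL=550/901 → turn +1·90°
n=2: pose=(1,-4,W); sL=8/13, sR=40/113; mL=644/1469, mR=-192/1469; mL+mR=4/13 → advance +1; mR−mL=-836/1469 → turn -1·90°
n=3: pose=(0,-4,N); sL=5/17, sR=10/13; mL=-20/221, mR=105/442; mL+mR=5/34 → advance +1; mR−mL=145/442 → turn +1·90°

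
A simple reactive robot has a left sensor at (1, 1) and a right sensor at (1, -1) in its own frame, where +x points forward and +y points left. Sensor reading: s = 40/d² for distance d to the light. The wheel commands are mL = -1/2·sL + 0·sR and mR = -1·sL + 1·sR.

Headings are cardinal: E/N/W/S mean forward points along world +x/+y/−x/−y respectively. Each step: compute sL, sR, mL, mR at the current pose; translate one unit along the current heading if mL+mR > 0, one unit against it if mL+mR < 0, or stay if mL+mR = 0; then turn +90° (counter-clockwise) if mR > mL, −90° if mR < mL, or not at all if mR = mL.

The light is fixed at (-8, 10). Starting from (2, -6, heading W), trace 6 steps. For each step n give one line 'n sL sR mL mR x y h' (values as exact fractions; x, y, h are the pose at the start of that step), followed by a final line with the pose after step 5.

0 4/37 20/153 -2/37 128/5661 2 -6 W
1 40/433 40/389 -20/433 1760/168437 3 -6 S
2 2/17 1/10 -1/17 -3/170 3 -5 E
3 40/277 40/317 -20/277 -1600/87809 2 -5 N
4 4/37 20/153 -2/37 128/5661 2 -6 W
5 40/433 40/389 -20/433 1760/168437 3 -6 S
final 3 -5 E

n=0: pose=(2,-6,W); sL=4/37, sR=20/153; mL=-2/37, mR=128/5661; mL+mR=-178/5661 → advance -1; mR−mL=434/5661 → turn +1·90°
n=1: pose=(3,-6,S); sL=40/433, sR=40/389; mL=-20/433, mR=1760/168437; mL+mR=-6020/168437 → advance -1; mR−mL=9540/168437 → turn +1·90°
n=2: pose=(3,-5,E); sL=2/17, sR=1/10; mL=-1/17, mR=-3/170; mL+mR=-13/170 → advance -1; mR−mL=7/170 → turn +1·90°
n=3: pose=(2,-5,N); sL=40/277, sR=40/317; mL=-20/277, mR=-1600/87809; mL+mR=-7940/87809 → advance -1; mR−mL=4740/87809 → turn +1·90°
n=4: pose=(2,-6,W); sL=4/37, sR=20/153; mL=-2/37, mR=128/5661; mL+mR=-178/5661 → advance -1; mR−mL=434/5661 → turn +1·90°
n=5: pose=(3,-6,S); sL=40/433, sR=40/389; mL=-20/433, mR=1760/168437; mL+mR=-6020/168437 → advance -1; mR−mL=9540/168437 → turn +1·90°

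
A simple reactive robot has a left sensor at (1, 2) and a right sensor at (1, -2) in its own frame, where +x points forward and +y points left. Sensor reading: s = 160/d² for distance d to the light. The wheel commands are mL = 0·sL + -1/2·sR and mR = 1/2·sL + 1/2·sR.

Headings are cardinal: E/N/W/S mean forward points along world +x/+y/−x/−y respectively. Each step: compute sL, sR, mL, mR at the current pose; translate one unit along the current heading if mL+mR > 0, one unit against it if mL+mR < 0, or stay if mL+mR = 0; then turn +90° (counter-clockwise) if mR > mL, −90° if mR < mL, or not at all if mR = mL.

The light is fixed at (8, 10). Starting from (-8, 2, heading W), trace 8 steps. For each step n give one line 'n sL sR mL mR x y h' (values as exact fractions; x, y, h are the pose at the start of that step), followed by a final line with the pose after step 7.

n=0: pose=(-8,2,W); sL=160/389, sR=32/65; mL=-16/65, mR=11424/25285; mL+mR=80/389 → advance +1; mR−mL=17648/25285 → turn +1·90°
n=1: pose=(-9,2,S); sL=80/153, sR=80/221; mL=-40/221, mR=880/1989; mL+mR=40/153 → advance +1; mR−mL=1240/1989 → turn +1·90°
n=2: pose=(-9,1,E); sL=32/61, sR=160/377; mL=-80/377, mR=10912/22997; mL+mR=16/61 → advance +1; mR−mL=15792/22997 → turn +1·90°
n=3: pose=(-8,1,N); sL=40/97, sR=8/13; mL=-4/13, mR=648/1261; mL+mR=20/97 → advance +1; mR−mL=1036/1261 → turn +1·90°
n=4: pose=(-8,2,W); sL=160/389, sR=32/65; mL=-16/65, mR=11424/25285; mL+mR=80/389 → advance +1; mR−mL=17648/25285 → turn +1·90°
n=5: pose=(-9,2,S); sL=80/153, sR=80/221; mL=-40/221, mR=880/1989; mL+mR=40/153 → advance +1; mR−mL=1240/1989 → turn +1·90°
n=6: pose=(-9,1,E); sL=32/61, sR=160/377; mL=-80/377, mR=10912/22997; mL+mR=16/61 → advance +1; mR−mL=15792/22997 → turn +1·90°
n=7: pose=(-8,1,N); sL=40/97, sR=8/13; mL=-4/13, mR=648/1261; mL+mR=20/97 → advance +1; mR−mL=1036/1261 → turn +1·90°

0 160/389 32/65 -16/65 11424/25285 -8 2 W
1 80/153 80/221 -40/221 880/1989 -9 2 S
2 32/61 160/377 -80/377 10912/22997 -9 1 E
3 40/97 8/13 -4/13 648/1261 -8 1 N
4 160/389 32/65 -16/65 11424/25285 -8 2 W
5 80/153 80/221 -40/221 880/1989 -9 2 S
6 32/61 160/377 -80/377 10912/22997 -9 1 E
7 40/97 8/13 -4/13 648/1261 -8 1 N
final -8 2 W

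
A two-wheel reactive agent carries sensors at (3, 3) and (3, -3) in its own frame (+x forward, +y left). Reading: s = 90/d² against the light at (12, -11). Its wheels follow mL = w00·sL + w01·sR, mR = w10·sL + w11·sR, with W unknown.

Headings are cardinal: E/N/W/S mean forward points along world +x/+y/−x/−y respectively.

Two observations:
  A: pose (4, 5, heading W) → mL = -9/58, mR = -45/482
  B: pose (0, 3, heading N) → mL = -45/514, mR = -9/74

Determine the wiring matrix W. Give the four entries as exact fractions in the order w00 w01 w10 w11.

obs A: pose=(4,5,W) → sL=9/29, sR=45/241, mL=-9/58, mR=-45/482
obs B: pose=(0,3,N) → sL=45/257, sR=9/37, mL=-45/514, mR=-9/74
sensor matrix S = [[9/29, 45/241], [45/257, 9/37]]; det S = 2844072/66458401
solve [mL_A; mL_B] = S·[w00; w01] and [mR_A; mR_B] = S·[w10; w11]:
  w00 = -1/2, w01 = 0, w10 = 0, w11 = -1/2

-1/2 0 0 -1/2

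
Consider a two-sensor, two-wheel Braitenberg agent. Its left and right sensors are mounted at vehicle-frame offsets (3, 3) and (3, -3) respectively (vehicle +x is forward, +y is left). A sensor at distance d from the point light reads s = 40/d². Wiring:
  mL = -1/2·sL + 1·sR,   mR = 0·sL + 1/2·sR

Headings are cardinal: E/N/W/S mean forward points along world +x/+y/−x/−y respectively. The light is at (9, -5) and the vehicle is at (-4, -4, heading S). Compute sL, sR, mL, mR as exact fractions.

left sensor world pos  = (-1, -7); dL² = 104
right sensor world pos = (-7, -7); dR² = 260
sL = 40/104 = 5/13
sR = 40/260 = 2/13
mL = -1/2·sL + 1·sR = -1/26
mR = 0·sL + 1/2·sR = 1/13

5/13 2/13 -1/26 1/13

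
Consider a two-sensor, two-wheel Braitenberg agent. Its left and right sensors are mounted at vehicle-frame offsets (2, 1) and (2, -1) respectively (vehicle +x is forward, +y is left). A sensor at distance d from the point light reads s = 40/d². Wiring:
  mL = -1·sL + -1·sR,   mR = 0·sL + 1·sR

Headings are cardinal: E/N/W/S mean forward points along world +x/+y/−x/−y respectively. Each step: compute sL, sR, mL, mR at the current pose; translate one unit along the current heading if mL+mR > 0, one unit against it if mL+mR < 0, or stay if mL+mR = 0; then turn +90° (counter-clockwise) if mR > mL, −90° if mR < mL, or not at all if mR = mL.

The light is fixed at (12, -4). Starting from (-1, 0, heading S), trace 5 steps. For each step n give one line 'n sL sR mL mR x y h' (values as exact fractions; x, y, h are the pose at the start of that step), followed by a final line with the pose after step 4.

n=0: pose=(-1,0,S); sL=10/37, sR=1/5; mL=-87/185, mR=1/5; mL+mR=-10/37 → advance -1; mR−mL=124/185 → turn +1·90°
n=1: pose=(-1,1,E); sL=40/157, sR=40/137; mL=-11760/21509, mR=40/137; mL+mR=-40/157 → advance -1; mR−mL=18040/21509 → turn +1·90°
n=2: pose=(-2,1,N); sL=20/137, sR=20/109; mL=-4920/14933, mR=20/109; mL+mR=-20/137 → advance -1; mR−mL=7660/14933 → turn +1·90°
n=3: pose=(-2,0,W); sL=8/53, sR=40/281; mL=-4368/14893, mR=40/281; mL+mR=-8/53 → advance -1; mR−mL=6488/14893 → turn +1·90°
n=4: pose=(-1,0,S); sL=10/37, sR=1/5; mL=-87/185, mR=1/5; mL+mR=-10/37 → advance -1; mR−mL=124/185 → turn +1·90°

0 10/37 1/5 -87/185 1/5 -1 0 S
1 40/157 40/137 -11760/21509 40/137 -1 1 E
2 20/137 20/109 -4920/14933 20/109 -2 1 N
3 8/53 40/281 -4368/14893 40/281 -2 0 W
4 10/37 1/5 -87/185 1/5 -1 0 S
final -1 1 E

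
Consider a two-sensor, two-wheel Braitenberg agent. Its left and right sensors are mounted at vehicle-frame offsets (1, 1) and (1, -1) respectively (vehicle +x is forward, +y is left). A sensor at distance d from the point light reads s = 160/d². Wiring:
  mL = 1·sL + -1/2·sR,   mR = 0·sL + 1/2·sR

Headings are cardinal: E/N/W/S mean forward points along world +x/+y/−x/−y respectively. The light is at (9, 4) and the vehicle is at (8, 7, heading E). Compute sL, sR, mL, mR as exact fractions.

left sensor world pos  = (9, 8); dL² = 16
right sensor world pos = (9, 6); dR² = 4
sL = 160/16 = 10
sR = 160/4 = 40
mL = 1·sL + -1/2·sR = -10
mR = 0·sL + 1/2·sR = 20

10 40 -10 20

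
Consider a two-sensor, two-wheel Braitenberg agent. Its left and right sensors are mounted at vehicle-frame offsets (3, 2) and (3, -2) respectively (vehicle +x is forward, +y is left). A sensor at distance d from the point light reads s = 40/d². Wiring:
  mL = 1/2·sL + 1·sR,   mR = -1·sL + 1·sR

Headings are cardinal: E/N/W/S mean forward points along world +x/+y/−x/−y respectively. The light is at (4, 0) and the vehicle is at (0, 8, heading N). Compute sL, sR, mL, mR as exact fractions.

left sensor world pos  = (-2, 11); dL² = 157
right sensor world pos = (2, 11); dR² = 125
sL = 40/157 = 40/157
sR = 40/125 = 8/25
mL = 1/2·sL + 1·sR = 1756/3925
mR = -1·sL + 1·sR = 256/3925

40/157 8/25 1756/3925 256/3925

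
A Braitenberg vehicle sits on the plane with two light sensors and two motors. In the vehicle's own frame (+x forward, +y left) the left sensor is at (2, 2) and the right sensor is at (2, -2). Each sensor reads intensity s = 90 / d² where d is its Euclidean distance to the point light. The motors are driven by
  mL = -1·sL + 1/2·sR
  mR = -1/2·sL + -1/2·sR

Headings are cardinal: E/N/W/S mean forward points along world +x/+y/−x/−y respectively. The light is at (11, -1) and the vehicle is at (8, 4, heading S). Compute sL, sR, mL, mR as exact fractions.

left sensor world pos  = (10, 2); dL² = 10
right sensor world pos = (6, 2); dR² = 34
sL = 90/10 = 9
sR = 90/34 = 45/17
mL = -1·sL + 1/2·sR = -261/34
mR = -1/2·sL + -1/2·sR = -99/17

9 45/17 -261/34 -99/17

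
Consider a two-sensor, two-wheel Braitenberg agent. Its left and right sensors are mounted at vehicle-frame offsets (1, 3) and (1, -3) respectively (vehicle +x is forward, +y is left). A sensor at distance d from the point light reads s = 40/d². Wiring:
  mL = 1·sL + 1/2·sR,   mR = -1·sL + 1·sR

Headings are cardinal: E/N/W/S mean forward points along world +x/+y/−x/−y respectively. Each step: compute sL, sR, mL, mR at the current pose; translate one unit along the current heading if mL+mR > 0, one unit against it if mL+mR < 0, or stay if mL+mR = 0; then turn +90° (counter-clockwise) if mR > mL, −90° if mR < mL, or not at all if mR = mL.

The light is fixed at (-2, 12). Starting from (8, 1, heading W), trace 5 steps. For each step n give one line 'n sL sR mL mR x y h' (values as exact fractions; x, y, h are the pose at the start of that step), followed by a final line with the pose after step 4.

0 40/277 8/29 2268/8033 1056/8033 8 1 W
1 5/17 10/61 390/1037 -135/1037 7 1 N
2 40/149 40/269 13740/40081 -4800/40081 7 2 E
3 4/29 4/17 126/493 48/493 8 2 S
4 40/277 8/29 2268/8033 1056/8033 8 1 W
final 7 1 N

n=0: pose=(8,1,W); sL=40/277, sR=8/29; mL=2268/8033, mR=1056/8033; mL+mR=12/29 → advance +1; mR−mL=-1212/8033 → turn -1·90°
n=1: pose=(7,1,N); sL=5/17, sR=10/61; mL=390/1037, mR=-135/1037; mL+mR=15/61 → advance +1; mR−mL=-525/1037 → turn -1·90°
n=2: pose=(7,2,E); sL=40/149, sR=40/269; mL=13740/40081, mR=-4800/40081; mL+mR=60/269 → advance +1; mR−mL=-18540/40081 → turn -1·90°
n=3: pose=(8,2,S); sL=4/29, sR=4/17; mL=126/493, mR=48/493; mL+mR=6/17 → advance +1; mR−mL=-78/493 → turn -1·90°
n=4: pose=(8,1,W); sL=40/277, sR=8/29; mL=2268/8033, mR=1056/8033; mL+mR=12/29 → advance +1; mR−mL=-1212/8033 → turn -1·90°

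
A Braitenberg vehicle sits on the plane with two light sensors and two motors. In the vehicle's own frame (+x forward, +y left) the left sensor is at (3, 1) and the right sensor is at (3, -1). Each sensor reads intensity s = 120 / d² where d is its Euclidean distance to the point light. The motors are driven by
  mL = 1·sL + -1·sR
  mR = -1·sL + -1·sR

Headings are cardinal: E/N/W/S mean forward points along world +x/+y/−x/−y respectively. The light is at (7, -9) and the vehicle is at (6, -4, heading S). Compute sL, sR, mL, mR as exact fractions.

left sensor world pos  = (7, -7); dL² = 4
right sensor world pos = (5, -7); dR² = 8
sL = 120/4 = 30
sR = 120/8 = 15
mL = 1·sL + -1·sR = 15
mR = -1·sL + -1·sR = -45

30 15 15 -45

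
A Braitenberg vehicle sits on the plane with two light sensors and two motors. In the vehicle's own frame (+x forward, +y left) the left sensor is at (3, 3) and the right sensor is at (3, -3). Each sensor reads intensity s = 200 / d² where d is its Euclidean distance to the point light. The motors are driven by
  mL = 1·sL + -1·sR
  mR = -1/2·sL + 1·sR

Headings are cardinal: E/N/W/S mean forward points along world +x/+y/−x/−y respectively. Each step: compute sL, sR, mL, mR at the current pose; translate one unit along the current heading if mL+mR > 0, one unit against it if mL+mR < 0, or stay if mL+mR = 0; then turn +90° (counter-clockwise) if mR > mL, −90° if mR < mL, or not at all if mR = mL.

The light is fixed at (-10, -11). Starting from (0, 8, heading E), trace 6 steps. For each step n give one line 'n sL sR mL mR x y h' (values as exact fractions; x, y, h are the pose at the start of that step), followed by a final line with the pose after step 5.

0 200/653 8/17 -1824/11101 3524/11101 0 8 E
1 50/137 5/17 165/2329 260/2329 1 8 N
2 200/353 200/593 48000/209329 11300/209329 1 9 W
3 100/289 100/349 6000/100861 11450/100861 0 9 N
4 200/373 8/25 2016/9325 484/9325 0 10 W
5 50/153 5/18 5/102 35/306 -1 10 N
final -1 11 W

n=0: pose=(0,8,E); sL=200/653, sR=8/17; mL=-1824/11101, mR=3524/11101; mL+mR=100/653 → advance +1; mR−mL=5348/11101 → turn +1·90°
n=1: pose=(1,8,N); sL=50/137, sR=5/17; mL=165/2329, mR=260/2329; mL+mR=25/137 → advance +1; mR−mL=95/2329 → turn +1·90°
n=2: pose=(1,9,W); sL=200/353, sR=200/593; mL=48000/209329, mR=11300/209329; mL+mR=100/353 → advance +1; mR−mL=-36700/209329 → turn -1·90°
n=3: pose=(0,9,N); sL=100/289, sR=100/349; mL=6000/100861, mR=11450/100861; mL+mR=50/289 → advance +1; mR−mL=5450/100861 → turn +1·90°
n=4: pose=(0,10,W); sL=200/373, sR=8/25; mL=2016/9325, mR=484/9325; mL+mR=100/373 → advance +1; mR−mL=-1532/9325 → turn -1·90°
n=5: pose=(-1,10,N); sL=50/153, sR=5/18; mL=5/102, mR=35/306; mL+mR=25/153 → advance +1; mR−mL=10/153 → turn +1·90°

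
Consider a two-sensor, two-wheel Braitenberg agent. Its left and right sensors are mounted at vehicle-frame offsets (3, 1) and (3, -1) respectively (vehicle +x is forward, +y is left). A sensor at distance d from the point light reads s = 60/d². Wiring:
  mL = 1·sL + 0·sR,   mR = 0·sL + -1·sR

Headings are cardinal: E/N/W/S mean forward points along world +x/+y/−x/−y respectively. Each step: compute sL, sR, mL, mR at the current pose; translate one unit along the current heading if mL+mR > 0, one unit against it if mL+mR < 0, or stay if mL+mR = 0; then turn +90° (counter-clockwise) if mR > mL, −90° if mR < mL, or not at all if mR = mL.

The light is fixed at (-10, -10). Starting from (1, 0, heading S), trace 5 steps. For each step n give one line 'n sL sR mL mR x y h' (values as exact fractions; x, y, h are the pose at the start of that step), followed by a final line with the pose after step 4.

0 60/193 60/149 60/193 -60/149 1 0 S
1 15/41 15/52 15/41 -15/52 1 1 W
2 60/277 60/317 60/277 -60/317 0 1 N
3 30/169 6/29 30/169 -6/29 0 2 E
4 60/181 12/29 60/181 -12/29 -1 2 S
final -1 3 W

n=0: pose=(1,0,S); sL=60/193, sR=60/149; mL=60/193, mR=-60/149; mL+mR=-2640/28757 → advance -1; mR−mL=-20520/28757 → turn -1·90°
n=1: pose=(1,1,W); sL=15/41, sR=15/52; mL=15/41, mR=-15/52; mL+mR=165/2132 → advance +1; mR−mL=-1395/2132 → turn -1·90°
n=2: pose=(0,1,N); sL=60/277, sR=60/317; mL=60/277, mR=-60/317; mL+mR=2400/87809 → advance +1; mR−mL=-35640/87809 → turn -1·90°
n=3: pose=(0,2,E); sL=30/169, sR=6/29; mL=30/169, mR=-6/29; mL+mR=-144/4901 → advance -1; mR−mL=-1884/4901 → turn -1·90°
n=4: pose=(-1,2,S); sL=60/181, sR=12/29; mL=60/181, mR=-12/29; mL+mR=-432/5249 → advance -1; mR−mL=-3912/5249 → turn -1·90°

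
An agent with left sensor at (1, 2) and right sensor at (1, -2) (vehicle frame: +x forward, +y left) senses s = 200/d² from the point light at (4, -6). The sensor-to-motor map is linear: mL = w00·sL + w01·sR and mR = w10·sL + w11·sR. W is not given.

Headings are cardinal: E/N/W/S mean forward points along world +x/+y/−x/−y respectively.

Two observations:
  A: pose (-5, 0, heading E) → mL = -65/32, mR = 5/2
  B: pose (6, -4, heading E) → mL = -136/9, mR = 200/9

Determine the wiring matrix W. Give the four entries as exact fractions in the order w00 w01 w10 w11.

-1/2 -1/2 0 1

obs A: pose=(-5,0,E) → sL=25/16, sR=5/2, mL=-65/32, mR=5/2
obs B: pose=(6,-4,E) → sL=8, sR=200/9, mL=-136/9, mR=200/9
sensor matrix S = [[25/16, 5/2], [8, 200/9]]; det S = 265/18
solve [mL_A; mL_B] = S·[w00; w01] and [mR_A; mR_B] = S·[w10; w11]:
  w00 = -1/2, w01 = -1/2, w10 = 0, w11 = 1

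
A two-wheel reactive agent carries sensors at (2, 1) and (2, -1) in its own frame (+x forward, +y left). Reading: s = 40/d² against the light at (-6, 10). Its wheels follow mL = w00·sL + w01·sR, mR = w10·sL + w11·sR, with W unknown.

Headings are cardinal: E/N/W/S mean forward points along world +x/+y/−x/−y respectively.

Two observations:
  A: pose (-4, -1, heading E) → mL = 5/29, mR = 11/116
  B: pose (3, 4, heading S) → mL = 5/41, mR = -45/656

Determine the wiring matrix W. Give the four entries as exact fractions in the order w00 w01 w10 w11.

1/2 0 1 -1

obs A: pose=(-4,-1,E) → sL=10/29, sR=1/4, mL=5/29, mR=11/116
obs B: pose=(3,4,S) → sL=10/41, sR=5/16, mL=5/41, mR=-45/656
sensor matrix S = [[10/29, 1/4], [10/41, 5/16]]; det S = 445/9512
solve [mL_A; mL_B] = S·[w00; w01] and [mR_A; mR_B] = S·[w10; w11]:
  w00 = 1/2, w01 = 0, w10 = 1, w11 = -1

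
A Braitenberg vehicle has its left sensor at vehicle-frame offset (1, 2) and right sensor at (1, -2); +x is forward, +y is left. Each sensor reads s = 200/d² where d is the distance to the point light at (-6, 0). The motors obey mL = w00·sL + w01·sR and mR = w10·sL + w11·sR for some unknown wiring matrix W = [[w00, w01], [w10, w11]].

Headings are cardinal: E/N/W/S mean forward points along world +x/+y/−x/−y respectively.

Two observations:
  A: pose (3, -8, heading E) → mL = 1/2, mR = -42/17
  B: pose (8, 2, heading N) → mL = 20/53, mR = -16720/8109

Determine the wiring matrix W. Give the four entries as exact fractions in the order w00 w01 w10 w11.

0 1/2 -1 -1

obs A: pose=(3,-8,E) → sL=25/17, sR=1, mL=1/2, mR=-42/17
obs B: pose=(8,2,N) → sL=200/153, sR=40/53, mL=20/53, mR=-16720/8109
sensor matrix S = [[25/17, 1], [200/153, 40/53]]; det S = -1600/8109
solve [mL_A; mL_B] = S·[w00; w01] and [mR_A; mR_B] = S·[w10; w11]:
  w00 = 0, w01 = 1/2, w10 = -1, w11 = -1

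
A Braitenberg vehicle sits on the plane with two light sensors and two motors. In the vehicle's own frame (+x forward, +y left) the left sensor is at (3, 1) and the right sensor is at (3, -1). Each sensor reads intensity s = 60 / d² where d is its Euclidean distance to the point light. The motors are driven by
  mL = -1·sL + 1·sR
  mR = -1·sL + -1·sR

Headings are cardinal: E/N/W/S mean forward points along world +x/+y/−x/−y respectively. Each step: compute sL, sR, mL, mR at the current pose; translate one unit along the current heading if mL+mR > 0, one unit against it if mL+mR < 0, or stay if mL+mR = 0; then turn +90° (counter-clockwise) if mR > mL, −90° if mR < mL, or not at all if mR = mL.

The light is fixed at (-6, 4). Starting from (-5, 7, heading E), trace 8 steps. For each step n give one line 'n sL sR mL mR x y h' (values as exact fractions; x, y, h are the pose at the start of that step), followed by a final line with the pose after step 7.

0 15/8 3 9/8 -39/8 -5 7 E
1 60 60 0 -120 -6 7 S
2 10/3 30/17 -80/51 -260/51 -6 8 W
3 60/49 60/53 -240/2597 -6120/2597 -5 8 N
4 15/8 3 9/8 -39/8 -5 7 E
5 60 60 0 -120 -6 7 S
6 10/3 30/17 -80/51 -260/51 -6 8 W
7 60/49 60/53 -240/2597 -6120/2597 -5 8 N
final -5 7 E

n=0: pose=(-5,7,E); sL=15/8, sR=3; mL=9/8, mR=-39/8; mL+mR=-15/4 → advance -1; mR−mL=-6 → turn -1·90°
n=1: pose=(-6,7,S); sL=60, sR=60; mL=0, mR=-120; mL+mR=-120 → advance -1; mR−mL=-120 → turn -1·90°
n=2: pose=(-6,8,W); sL=10/3, sR=30/17; mL=-80/51, mR=-260/51; mL+mR=-20/3 → advance -1; mR−mL=-60/17 → turn -1·90°
n=3: pose=(-5,8,N); sL=60/49, sR=60/53; mL=-240/2597, mR=-6120/2597; mL+mR=-120/49 → advance -1; mR−mL=-120/53 → turn -1·90°
n=4: pose=(-5,7,E); sL=15/8, sR=3; mL=9/8, mR=-39/8; mL+mR=-15/4 → advance -1; mR−mL=-6 → turn -1·90°
n=5: pose=(-6,7,S); sL=60, sR=60; mL=0, mR=-120; mL+mR=-120 → advance -1; mR−mL=-120 → turn -1·90°
n=6: pose=(-6,8,W); sL=10/3, sR=30/17; mL=-80/51, mR=-260/51; mL+mR=-20/3 → advance -1; mR−mL=-60/17 → turn -1·90°
n=7: pose=(-5,8,N); sL=60/49, sR=60/53; mL=-240/2597, mR=-6120/2597; mL+mR=-120/49 → advance -1; mR−mL=-120/53 → turn -1·90°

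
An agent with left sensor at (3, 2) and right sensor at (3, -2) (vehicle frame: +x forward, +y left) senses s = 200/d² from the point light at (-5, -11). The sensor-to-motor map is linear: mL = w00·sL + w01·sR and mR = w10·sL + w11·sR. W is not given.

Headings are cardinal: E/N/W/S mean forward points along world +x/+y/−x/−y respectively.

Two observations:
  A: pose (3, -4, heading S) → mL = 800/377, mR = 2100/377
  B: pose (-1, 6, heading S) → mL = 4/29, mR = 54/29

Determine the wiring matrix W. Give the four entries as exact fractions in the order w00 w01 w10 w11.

-1 1 1 1

obs A: pose=(3,-4,S) → sL=50/29, sR=50/13, mL=800/377, mR=2100/377
obs B: pose=(-1,6,S) → sL=25/29, sR=1, mL=4/29, mR=54/29
sensor matrix S = [[50/29, 50/13], [25/29, 1]]; det S = -600/377
solve [mL_A; mL_B] = S·[w00; w01] and [mR_A; mR_B] = S·[w10; w11]:
  w00 = -1, w01 = 1, w10 = 1, w11 = 1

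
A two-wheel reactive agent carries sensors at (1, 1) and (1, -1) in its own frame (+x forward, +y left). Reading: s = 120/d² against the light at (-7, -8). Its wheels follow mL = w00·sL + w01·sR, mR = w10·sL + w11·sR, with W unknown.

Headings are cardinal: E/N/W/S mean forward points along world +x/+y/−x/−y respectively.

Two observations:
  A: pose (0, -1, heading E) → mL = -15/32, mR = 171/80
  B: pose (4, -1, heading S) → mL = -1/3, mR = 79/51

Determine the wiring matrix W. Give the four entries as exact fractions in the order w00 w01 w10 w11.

-1/2 0 1 1

obs A: pose=(0,-1,E) → sL=15/16, sR=6/5, mL=-15/32, mR=171/80
obs B: pose=(4,-1,S) → sL=2/3, sR=15/17, mL=-1/3, mR=79/51
sensor matrix S = [[15/16, 6/5], [2/3, 15/17]]; det S = 37/1360
solve [mL_A; mL_B] = S·[w00; w01] and [mR_A; mR_B] = S·[w10; w11]:
  w00 = -1/2, w01 = 0, w10 = 1, w11 = 1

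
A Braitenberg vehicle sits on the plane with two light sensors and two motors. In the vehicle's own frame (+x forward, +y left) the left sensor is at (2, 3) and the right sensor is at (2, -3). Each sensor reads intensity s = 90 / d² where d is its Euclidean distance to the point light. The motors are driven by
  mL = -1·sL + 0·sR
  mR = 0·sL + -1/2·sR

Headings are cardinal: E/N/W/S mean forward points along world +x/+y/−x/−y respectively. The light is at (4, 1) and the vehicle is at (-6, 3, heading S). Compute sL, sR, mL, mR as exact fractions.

left sensor world pos  = (-3, 1); dL² = 49
right sensor world pos = (-9, 1); dR² = 169
sL = 90/49 = 90/49
sR = 90/169 = 90/169
mL = -1·sL + 0·sR = -90/49
mR = 0·sL + -1/2·sR = -45/169

90/49 90/169 -90/49 -45/169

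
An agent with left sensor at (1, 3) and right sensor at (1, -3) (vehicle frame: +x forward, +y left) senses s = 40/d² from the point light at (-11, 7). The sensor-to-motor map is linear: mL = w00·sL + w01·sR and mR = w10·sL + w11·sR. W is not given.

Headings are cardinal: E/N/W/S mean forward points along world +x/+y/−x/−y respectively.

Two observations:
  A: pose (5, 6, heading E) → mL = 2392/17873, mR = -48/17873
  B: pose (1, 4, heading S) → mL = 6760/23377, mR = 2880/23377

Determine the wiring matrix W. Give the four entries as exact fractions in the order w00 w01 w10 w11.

obs A: pose=(5,6,E) → sL=40/293, sR=8/61, mL=2392/17873, mR=-48/17873
obs B: pose=(1,4,S) → sL=40/241, sR=40/97, mL=6760/23377, mR=2880/23377
sensor matrix S = [[40/293, 8/61], [40/241, 40/97]]; det S = 14426880/417817121
solve [mL_A; mL_B] = S·[w00; w01] and [mR_A; mR_B] = S·[w10; w11]:
  w00 = 1/2, w01 = 1/2, w10 = -1/2, w11 = 1/2

1/2 1/2 -1/2 1/2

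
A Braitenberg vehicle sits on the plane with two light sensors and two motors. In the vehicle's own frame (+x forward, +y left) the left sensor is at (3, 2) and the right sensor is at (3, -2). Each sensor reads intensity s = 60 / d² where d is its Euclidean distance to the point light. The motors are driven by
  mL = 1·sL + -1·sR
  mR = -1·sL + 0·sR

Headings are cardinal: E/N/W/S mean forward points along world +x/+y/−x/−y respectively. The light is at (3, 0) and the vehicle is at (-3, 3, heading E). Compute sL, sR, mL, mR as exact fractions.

left sensor world pos  = (0, 5); dL² = 34
right sensor world pos = (0, 1); dR² = 10
sL = 60/34 = 30/17
sR = 60/10 = 6
mL = 1·sL + -1·sR = -72/17
mR = -1·sL + 0·sR = -30/17

30/17 6 -72/17 -30/17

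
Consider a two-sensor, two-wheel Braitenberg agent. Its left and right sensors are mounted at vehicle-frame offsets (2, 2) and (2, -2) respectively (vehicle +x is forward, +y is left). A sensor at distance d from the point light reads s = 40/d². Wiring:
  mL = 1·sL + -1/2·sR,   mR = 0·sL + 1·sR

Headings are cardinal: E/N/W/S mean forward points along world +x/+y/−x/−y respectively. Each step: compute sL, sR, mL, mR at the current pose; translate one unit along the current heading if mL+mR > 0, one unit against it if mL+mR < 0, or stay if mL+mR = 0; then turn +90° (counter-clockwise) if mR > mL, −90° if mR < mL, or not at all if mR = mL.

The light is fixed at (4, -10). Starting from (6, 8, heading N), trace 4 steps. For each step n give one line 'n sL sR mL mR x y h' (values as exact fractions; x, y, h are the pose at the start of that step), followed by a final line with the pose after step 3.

0 1/10 5/52 27/520 5/52 6 8 N
1 40/289 40/441 11860/127449 40/441 6 9 W
2 20/221 4/45 458/9945 4/45 5 9 N
3 8/65 8/97 516/6305 8/97 5 10 W
final 4 10 S

n=0: pose=(6,8,N); sL=1/10, sR=5/52; mL=27/520, mR=5/52; mL+mR=77/520 → advance +1; mR−mL=23/520 → turn +1·90°
n=1: pose=(6,9,W); sL=40/289, sR=40/441; mL=11860/127449, mR=40/441; mL+mR=23420/127449 → advance +1; mR−mL=-100/42483 → turn -1·90°
n=2: pose=(5,9,N); sL=20/221, sR=4/45; mL=458/9945, mR=4/45; mL+mR=1342/9945 → advance +1; mR−mL=142/3315 → turn +1·90°
n=3: pose=(5,10,W); sL=8/65, sR=8/97; mL=516/6305, mR=8/97; mL+mR=1036/6305 → advance +1; mR−mL=4/6305 → turn +1·90°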